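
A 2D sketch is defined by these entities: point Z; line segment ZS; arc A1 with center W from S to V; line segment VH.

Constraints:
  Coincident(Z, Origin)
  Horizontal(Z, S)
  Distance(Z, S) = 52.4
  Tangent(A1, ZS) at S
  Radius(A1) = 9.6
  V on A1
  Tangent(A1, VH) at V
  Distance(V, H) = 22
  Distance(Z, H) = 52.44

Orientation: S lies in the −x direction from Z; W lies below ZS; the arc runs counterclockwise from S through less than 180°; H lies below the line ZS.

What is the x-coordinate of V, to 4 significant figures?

-58.70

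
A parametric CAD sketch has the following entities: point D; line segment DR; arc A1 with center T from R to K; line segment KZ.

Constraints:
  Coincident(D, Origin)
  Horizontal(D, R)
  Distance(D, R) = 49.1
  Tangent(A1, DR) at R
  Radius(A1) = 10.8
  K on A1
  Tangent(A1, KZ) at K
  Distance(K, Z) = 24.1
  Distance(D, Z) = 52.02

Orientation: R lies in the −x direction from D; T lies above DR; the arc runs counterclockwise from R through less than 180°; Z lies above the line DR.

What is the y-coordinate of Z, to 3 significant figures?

35.0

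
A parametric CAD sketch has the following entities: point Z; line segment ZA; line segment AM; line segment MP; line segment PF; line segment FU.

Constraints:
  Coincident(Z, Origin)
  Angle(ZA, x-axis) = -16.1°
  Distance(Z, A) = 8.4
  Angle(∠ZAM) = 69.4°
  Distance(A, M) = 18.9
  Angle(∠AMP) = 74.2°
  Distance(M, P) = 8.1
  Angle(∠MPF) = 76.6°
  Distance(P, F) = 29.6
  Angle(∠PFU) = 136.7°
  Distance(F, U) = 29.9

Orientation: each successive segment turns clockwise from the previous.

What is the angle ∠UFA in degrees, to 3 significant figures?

144°

Z is at the origin; ZA runs at -16.1° with length 8.4, so A = (8.07, -2.33). ∠ZAM = 69.4° gives AM at -127° from the x-axis; with |AM| = 18.9, M = (-3.22, -17.5). ∠AMP = 74.2° gives MP at 128° from the x-axis; with |MP| = 8.1, P = (-8.16, -11.1). ∠MPF = 76.6° gives PF at 24.1° from the x-axis; with |PF| = 29.6, F = (18.9, 1.03). ∠PFU = 136.7° gives FU at -19.2° from the x-axis; with |FU| = 29.9, U = (47.1, -8.80). Then cos ∠UFA = FU·FA / (|FU||FA|), giving 144°.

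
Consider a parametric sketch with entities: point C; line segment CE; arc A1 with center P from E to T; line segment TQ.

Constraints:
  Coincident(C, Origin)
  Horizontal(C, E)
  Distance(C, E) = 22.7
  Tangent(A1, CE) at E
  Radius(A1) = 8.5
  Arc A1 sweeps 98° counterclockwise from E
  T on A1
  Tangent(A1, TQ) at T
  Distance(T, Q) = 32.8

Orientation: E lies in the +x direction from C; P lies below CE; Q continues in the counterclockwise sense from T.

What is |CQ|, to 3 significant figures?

46.2

On A1, E sits at bearing 90° from P; a 98° counterclockwise sweep puts T at bearing 188°, so T = P + 8.5·(cos 188°, sin 188°) = (14.3, -9.68). A1 meets TQ tangentially, so PT is at right angles to TQ, so TQ runs along (−sin 188°, cos 188°); with |TQ| = 32.8, Q = (18.8, -42.2). Then |CQ| = |Q − C| = 46.2.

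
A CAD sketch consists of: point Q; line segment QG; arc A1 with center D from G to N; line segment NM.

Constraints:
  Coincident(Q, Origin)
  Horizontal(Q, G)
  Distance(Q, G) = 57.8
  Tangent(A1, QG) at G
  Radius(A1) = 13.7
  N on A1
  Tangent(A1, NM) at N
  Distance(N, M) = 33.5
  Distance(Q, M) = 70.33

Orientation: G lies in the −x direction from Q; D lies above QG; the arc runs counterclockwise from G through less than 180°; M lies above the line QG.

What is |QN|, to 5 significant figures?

47.177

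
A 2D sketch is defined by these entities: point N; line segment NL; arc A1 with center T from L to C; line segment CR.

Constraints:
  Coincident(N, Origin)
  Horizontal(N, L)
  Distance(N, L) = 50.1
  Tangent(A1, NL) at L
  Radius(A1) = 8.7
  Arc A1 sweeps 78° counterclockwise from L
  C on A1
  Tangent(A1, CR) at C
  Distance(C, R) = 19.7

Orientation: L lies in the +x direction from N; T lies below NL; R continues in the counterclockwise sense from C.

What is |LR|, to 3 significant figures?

29.0

N is at the origin; NL is horizontal with |NL| = 50.1 and L on the +x side, so L = (50.1, 0.00). Since A1 is tangent to NL there, TL ⟂ NL, so T = L + (0, -8.7) = (50.1, -8.70). On A1, L sits at bearing 90° from T; a 78° counterclockwise sweep puts C at bearing 168°, so C = T + 8.7·(cos 168°, sin 168°) = (41.6, -6.89). A1 meets CR tangentially, so TC is at right angles to CR, so CR runs along (−sin 168°, cos 168°); with |CR| = 19.7, R = (37.5, -26.2). Then |LR| = |R − L| = 29.0.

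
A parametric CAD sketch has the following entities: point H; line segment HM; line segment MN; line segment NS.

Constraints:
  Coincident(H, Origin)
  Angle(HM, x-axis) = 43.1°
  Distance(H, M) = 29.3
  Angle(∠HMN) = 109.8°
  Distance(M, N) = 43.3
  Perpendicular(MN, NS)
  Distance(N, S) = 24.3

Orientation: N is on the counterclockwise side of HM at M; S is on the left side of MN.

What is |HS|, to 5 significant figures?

53.325

H is at the origin; HM runs at 43.1° with length 29.3, so M = 29.3·(cos 43.1°, sin 43.1°) = (21.394, 20.020). ∠HMN = 109.8°, so MN runs at 43.1° + (180° − 109.8°) = 113.30° from the x-axis; with |MN| = 43.3, N = M + 43.3·(cos 113.30°, sin 113.30°) = (4.2666, 59.789). MN is perpendicular to NS; with |NS| = 24.3 on the left of MN, S = N + 24.3·(-0.91845, -0.39555) = (-18.052, 50.177). Then |HS| = |S − H| = 53.325.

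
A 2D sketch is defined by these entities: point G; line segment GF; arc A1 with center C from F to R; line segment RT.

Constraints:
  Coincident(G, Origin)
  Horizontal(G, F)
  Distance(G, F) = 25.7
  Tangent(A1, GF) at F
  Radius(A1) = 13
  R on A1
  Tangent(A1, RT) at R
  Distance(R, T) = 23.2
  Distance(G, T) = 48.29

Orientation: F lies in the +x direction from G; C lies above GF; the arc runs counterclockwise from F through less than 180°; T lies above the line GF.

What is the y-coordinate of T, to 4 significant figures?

39.51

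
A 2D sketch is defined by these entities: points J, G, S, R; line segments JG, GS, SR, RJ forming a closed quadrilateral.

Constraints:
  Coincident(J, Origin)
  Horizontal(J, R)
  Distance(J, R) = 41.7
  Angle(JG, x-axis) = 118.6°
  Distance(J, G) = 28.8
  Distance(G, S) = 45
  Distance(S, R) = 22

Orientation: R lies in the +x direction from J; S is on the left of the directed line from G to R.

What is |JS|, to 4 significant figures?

36.23

Checks: |GS| = 45.00 ✓; |SR| = 22.00 ✓.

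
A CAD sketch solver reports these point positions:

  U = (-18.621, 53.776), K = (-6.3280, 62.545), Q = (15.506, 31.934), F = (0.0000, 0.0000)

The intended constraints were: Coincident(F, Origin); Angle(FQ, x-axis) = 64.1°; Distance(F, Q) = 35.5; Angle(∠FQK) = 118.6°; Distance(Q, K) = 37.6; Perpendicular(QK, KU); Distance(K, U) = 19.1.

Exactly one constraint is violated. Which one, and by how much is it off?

Distance(K, U) = 19.1 — off by 4.00.

F = (0.00, 0.00) ✓; FQ at 64.10° ✓; |FQ| = 35.50 ✓; ∠FQK = 118.6° ✓; |QK| = 37.60 ✓; ∠(QK, KU) = 90.00° ✓; |KU| = 15.10 ✗.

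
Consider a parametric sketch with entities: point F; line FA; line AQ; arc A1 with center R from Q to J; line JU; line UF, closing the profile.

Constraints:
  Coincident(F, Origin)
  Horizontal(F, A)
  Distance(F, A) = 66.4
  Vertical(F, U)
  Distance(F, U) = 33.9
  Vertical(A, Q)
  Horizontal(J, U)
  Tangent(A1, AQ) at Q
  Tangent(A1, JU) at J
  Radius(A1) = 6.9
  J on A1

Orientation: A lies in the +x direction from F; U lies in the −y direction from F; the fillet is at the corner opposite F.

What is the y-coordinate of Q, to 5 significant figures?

-27.000

F is at the origin; FA is horizontal with |FA| = 66.4 and A on the +x side, so A = (66.400, 0.0000). FU is vertical with |FU| = 33.9 and U on the −y side, so U = (0.0000, -33.900). The virtual corner opposite F is at (66.400, -33.900). The tangent condition forces RQ to be normal to AQ and the tangent condition forces RJ to be normal to JU, with radius 6.9, so the center R sits 6.9 in from both sides at R = (59.500, -27.000). That places the tangent points at Q = (66.400, -27.000) on AQ and J = (59.500, -33.900) on JU. So Q.y = -27.000.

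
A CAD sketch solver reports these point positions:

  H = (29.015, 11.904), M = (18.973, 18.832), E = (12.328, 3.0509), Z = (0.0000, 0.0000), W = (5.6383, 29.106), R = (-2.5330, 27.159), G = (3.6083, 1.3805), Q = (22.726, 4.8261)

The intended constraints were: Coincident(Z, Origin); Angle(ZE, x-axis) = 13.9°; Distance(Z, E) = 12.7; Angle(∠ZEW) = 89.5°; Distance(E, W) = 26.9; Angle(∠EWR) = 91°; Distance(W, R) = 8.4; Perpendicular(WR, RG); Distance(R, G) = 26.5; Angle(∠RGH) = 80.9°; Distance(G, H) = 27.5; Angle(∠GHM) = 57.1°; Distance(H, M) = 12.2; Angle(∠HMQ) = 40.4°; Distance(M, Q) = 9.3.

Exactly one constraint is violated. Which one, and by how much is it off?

Distance(M, Q) = 9.3 — off by 5.20.

Z = (0.00, 0.00) ✓; ZE at 13.90° ✓; |ZE| = 12.70 ✓; ∠ZEW = 89.50° ✓; |EW| = 26.90 ✓; ∠EWR = 91.00° ✓; |WR| = 8.400 ✓; ∠(WR, RG) = 90.00° ✓; |RG| = 26.50 ✓; ∠RGH = 80.90° ✓; |GH| = 27.50 ✓; ∠GHM = 57.10° ✓; |HM| = 12.20 ✓; ∠HMQ = 40.40° ✓; |MQ| = 14.50 ✗.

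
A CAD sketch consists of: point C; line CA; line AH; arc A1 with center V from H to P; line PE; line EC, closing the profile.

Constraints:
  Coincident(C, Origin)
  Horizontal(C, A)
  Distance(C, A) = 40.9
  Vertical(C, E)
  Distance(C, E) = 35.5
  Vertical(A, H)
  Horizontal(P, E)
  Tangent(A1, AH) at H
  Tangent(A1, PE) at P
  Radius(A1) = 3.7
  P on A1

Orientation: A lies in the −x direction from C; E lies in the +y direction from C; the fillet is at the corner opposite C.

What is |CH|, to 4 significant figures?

51.81

C is at the origin; C and A share the same y with |CA| = 40.9 and A on the −x side, so A = (-40.90, 0.000). C and E share the same x with |CE| = 35.5 and E on the +y side, so E = (0.000, 35.50). The virtual corner opposite C is at (-40.90, 35.50). Since A1 is tangent to AH there, VH ⟂ AH and since A1 is tangent to PE there, VP ⟂ PE, with radius 3.7, so the center V sits 3.7 in from both sides at V = (-37.20, 31.80). That places the tangent points at H = (-40.90, 31.80) on AH and P = (-37.20, 35.50) on PE. Then |CH| = |H − C| = 51.81.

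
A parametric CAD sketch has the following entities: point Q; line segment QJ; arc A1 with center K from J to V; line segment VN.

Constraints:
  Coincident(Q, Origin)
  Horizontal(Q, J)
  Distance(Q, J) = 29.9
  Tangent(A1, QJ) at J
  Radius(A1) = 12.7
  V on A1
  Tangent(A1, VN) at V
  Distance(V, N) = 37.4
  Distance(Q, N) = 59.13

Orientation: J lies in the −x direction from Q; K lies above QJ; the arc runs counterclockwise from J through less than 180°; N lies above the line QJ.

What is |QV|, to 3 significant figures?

24.0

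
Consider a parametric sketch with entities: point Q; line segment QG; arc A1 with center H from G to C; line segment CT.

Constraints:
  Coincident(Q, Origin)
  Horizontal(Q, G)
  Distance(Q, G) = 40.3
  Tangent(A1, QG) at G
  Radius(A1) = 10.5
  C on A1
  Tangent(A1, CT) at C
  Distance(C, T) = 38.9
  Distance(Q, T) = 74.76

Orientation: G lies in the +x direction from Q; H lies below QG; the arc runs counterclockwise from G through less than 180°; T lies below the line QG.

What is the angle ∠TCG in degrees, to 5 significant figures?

113.91°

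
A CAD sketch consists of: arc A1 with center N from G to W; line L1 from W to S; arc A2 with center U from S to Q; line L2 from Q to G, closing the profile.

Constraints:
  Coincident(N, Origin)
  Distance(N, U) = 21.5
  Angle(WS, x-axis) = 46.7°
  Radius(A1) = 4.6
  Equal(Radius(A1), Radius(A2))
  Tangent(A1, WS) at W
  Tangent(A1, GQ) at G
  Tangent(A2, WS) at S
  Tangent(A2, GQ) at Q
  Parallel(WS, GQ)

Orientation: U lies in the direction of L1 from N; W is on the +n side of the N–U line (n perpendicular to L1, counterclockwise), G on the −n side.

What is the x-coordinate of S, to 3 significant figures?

11.4

Tangency of A1 to both parallel lines with radius 4.6 puts W and G at N ± 4.6·n: W = (-3.35, 3.15), G = (3.35, -3.15). Equal radii place S and Q the same way about U: S = U + 4.6·n = (11.4, 18.8), Q = U − 4.6·n = (18.1, 12.5). So S.x = 11.4.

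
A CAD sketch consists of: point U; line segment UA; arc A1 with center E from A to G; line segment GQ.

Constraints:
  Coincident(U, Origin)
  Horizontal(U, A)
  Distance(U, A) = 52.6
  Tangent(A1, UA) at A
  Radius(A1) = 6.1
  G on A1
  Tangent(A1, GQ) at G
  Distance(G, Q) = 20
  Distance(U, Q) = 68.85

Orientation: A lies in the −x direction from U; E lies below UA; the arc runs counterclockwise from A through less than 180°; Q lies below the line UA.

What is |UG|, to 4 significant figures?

58.51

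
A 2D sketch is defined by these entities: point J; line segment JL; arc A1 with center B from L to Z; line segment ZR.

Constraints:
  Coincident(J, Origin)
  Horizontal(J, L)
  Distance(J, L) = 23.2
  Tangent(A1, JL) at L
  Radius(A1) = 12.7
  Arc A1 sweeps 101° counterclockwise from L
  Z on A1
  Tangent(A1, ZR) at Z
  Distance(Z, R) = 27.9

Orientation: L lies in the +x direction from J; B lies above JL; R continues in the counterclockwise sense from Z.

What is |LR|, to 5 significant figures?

43.107

On A1, L sits at bearing -90° from B; a 101° counterclockwise sweep puts Z at bearing 11°, so Z = B + 12.7·(cos 11°, sin 11°) = (35.667, 15.123). A1 meets ZR tangentially, so BZ is at right angles to ZR, so ZR runs along (−sin 11°, cos 11°); with |ZR| = 27.9, R = (30.343, 42.511). Then |LR| = |R − L| = 43.107.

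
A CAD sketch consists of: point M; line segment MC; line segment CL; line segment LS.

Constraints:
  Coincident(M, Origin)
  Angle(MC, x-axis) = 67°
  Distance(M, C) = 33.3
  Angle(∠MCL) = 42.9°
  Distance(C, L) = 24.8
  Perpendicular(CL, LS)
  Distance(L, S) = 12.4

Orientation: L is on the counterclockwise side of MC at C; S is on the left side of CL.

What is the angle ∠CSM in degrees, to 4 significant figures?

114.3°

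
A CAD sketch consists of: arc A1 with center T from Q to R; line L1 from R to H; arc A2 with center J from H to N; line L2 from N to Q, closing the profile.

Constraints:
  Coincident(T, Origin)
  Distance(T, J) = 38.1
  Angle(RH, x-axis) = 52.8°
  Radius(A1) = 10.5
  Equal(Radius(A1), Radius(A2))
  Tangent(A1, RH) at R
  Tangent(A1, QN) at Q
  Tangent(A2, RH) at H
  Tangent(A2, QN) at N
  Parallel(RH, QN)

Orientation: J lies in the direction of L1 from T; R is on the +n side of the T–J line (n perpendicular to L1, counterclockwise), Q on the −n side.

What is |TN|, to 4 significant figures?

39.52

The slot axis is L1's direction at 52.8°, so u = (cos 52.8°, sin 52.8°) = (0.6046, 0.7965) and n = (−sin 52.8°, cos 52.8°) = (-0.7965, 0.6046). T is at the origin and J lies 38.1 along u from T, so J = 38.1·u = (23.04, 30.35). Tangency of A1 to both parallel lines with radius 10.5 puts R and Q at T ± 10.5·n: R = (-8.364, 6.348), Q = (8.364, -6.348). Equal radii place H and N the same way about J: H = J + 10.5·n = (14.67, 36.70), N = J − 10.5·n = (31.40, 24.00). Then |TN| = |N − T| = 39.52.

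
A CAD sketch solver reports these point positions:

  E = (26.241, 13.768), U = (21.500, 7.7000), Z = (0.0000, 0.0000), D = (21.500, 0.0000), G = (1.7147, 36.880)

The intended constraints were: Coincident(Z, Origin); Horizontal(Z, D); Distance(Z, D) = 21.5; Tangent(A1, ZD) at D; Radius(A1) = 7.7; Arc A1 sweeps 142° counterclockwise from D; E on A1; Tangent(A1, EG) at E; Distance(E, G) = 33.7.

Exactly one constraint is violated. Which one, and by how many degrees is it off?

Tangent(A1, EG) at E — off by 5.30°.

Z = (0.00, 0.00) ✓; Z.y = 0.00, D.y = 0.00 ✓; |ZD| = 21.50 ✓; ∠(UD, DZ) = 90.00° ✓; |UD| = 7.700 ✓; bearing(U→E) − bearing(U→D) = 142.0° ✓; |UE| = 7.701 ✓; ∠(UE, EG) = 95.30° ✗; |EG| = 33.70 ✓.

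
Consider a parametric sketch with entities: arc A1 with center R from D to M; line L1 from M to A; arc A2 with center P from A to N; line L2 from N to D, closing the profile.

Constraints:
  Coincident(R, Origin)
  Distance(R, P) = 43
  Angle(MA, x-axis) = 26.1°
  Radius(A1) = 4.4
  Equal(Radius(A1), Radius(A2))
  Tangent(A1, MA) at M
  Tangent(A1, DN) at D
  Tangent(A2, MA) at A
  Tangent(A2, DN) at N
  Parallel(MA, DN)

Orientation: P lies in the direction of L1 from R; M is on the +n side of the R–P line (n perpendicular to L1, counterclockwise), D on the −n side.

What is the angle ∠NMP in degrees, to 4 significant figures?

5.723°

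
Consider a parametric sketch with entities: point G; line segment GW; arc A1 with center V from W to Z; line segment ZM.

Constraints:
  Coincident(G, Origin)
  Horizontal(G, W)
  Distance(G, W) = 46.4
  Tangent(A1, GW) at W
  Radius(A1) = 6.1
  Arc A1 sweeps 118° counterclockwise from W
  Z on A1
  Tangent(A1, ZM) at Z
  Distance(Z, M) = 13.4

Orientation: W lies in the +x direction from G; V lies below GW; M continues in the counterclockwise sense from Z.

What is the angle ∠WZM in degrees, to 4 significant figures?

121.0°

On A1, W sits at bearing 90° from V; a 118° counterclockwise sweep puts Z at bearing 208°, so Z = V + 6.1·(cos 208°, sin 208°) = (41.01, -8.964). Tangency of A1 to ZM means the radius VZ is perpendicular to ZM, so ZM runs along (−sin 208°, cos 208°); with |ZM| = 13.4, M = (47.30, -20.80). Then cos ∠WZM = ZW·ZM / (|ZW||ZM|), giving 121.0°.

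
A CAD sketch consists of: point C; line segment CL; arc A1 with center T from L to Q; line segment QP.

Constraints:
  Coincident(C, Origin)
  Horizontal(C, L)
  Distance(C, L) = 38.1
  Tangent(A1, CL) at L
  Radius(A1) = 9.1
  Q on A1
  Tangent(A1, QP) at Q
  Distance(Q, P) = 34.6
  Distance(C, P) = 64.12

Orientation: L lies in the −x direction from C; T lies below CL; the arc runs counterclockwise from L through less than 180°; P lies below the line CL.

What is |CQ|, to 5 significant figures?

48.087

C is at the origin; C and L share the same y with |CL| = 38.1 and L on the −x side, so L = (-38.100, 0.0000). Since A1 is tangent to CL there, TL ⟂ CL, so T = L + (0, -9.1) = (-38.100, -9.1000). Since TQ ⟂ QP (tangency), |TP| = √(9.1² + 34.6²) = 35.777 regardless of where Q sits on A1. So P lies on both circle(C, 64.12) and circle(T, 35.777); the below-CL intersection is P = (-46.834, -43.794). Q is the foot of the tangent from P: Q = (-47.199, -9.1961).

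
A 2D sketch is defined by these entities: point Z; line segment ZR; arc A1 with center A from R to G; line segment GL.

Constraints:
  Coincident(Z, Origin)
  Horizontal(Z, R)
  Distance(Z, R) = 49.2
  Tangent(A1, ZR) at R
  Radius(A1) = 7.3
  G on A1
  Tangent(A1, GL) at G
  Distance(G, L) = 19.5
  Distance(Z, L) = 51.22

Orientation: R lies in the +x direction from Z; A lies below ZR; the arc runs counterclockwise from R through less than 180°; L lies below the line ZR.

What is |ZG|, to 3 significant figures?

42.6

Checks: |AG| = 7.300 ✓; ∠(AG, GL) = 90.00° ✓; |GL| = 19.50 ✓; |ZL| = 51.22 ✓.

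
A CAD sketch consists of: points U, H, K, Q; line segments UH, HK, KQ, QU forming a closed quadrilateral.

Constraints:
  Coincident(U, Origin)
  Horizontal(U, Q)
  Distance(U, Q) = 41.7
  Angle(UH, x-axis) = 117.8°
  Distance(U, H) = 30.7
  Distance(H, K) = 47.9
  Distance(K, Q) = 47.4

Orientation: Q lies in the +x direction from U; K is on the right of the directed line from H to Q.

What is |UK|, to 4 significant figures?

19.13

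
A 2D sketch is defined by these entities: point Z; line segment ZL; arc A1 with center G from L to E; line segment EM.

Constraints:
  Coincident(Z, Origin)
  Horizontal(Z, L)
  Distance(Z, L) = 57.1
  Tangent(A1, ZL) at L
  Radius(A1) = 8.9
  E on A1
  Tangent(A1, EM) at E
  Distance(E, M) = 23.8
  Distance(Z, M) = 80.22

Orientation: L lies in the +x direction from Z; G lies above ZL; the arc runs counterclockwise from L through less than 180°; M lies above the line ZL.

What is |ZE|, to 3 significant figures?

65.2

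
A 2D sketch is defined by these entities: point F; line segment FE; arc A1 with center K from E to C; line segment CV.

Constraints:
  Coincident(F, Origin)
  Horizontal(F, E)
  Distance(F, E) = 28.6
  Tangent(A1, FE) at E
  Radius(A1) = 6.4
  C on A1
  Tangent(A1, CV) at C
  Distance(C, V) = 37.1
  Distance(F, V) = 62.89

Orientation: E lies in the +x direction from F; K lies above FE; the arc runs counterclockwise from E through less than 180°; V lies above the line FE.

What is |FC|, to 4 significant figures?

34.47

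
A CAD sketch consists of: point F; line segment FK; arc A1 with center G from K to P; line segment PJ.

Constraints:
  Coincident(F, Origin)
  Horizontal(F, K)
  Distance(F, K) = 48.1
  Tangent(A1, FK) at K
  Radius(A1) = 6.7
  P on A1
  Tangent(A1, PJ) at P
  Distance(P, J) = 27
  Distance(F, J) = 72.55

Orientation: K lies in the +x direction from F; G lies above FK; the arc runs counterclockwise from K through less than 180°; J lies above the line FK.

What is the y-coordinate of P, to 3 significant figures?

3.33

F is at the origin; F and K share the same y with |FK| = 48.1 and K on the +x side, so K = (48.1, 0.00). The tangent condition forces GK to be normal to FK, so G = K + (0, 6.7) = (48.1, 6.70). Since GP ⟂ PJ (tangency), |GJ| = √(6.7² + 27.0²) = 27.8 regardless of where P sits on A1. So J lies on both circle(F, 72.55) and circle(G, 27.8); the above-FK intersection is J = (67.5, 26.7). P is the foot of the tangent from J: P = (53.9, 3.33).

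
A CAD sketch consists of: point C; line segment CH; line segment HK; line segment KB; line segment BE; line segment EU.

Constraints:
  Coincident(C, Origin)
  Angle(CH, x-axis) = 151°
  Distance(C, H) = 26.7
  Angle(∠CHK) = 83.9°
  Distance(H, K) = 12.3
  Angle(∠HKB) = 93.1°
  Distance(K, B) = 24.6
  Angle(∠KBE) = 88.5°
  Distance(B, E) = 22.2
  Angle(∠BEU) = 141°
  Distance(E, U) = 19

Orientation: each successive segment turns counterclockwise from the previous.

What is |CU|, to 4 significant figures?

29.47

∠KBE = 88.5° gives BE at 65.50° from the x-axis; with |BE| = 22.2, E = (3.178, 11.03). ∠BEU = 141.0° gives EU at 104.5° from the x-axis; with |EU| = 19.0, U = (-1.579, 29.43). Then |CU| = |U − C| = 29.47.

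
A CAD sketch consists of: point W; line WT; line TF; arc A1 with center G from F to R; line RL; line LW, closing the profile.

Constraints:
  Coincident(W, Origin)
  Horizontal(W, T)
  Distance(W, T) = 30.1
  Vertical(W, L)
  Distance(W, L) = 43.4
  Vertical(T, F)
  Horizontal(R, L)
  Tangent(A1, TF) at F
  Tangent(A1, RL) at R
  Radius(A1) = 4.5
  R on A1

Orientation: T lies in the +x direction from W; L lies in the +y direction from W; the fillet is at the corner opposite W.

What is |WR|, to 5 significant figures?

50.388

The virtual corner opposite W is at (30.100, 43.400). The tangent condition forces GF to be normal to TF and the tangent condition forces GR to be normal to RL, with radius 4.5, so the center G sits 4.5 in from both sides at G = (25.600, 38.900). That places the tangent points at F = (30.100, 38.900) on TF and R = (25.600, 43.400) on RL. Then |WR| = |R − W| = 50.388.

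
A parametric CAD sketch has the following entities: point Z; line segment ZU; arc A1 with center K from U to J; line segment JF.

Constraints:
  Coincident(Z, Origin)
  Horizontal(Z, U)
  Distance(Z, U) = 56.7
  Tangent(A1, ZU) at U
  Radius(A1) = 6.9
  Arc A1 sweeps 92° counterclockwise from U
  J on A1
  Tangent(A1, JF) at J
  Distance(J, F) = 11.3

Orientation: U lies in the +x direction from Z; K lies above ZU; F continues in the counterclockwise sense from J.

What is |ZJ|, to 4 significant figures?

64.00

Tangency of A1 to ZU means the radius KU is perpendicular to ZU, so K = U + (0, 6.9) = (56.70, 6.900). On A1, U sits at bearing -90° from K; a 92° counterclockwise sweep puts J at bearing 2°, so J = K + 6.9·(cos 2°, sin 2°) = (63.60, 7.141). Then |ZJ| = |J − Z| = 64.00.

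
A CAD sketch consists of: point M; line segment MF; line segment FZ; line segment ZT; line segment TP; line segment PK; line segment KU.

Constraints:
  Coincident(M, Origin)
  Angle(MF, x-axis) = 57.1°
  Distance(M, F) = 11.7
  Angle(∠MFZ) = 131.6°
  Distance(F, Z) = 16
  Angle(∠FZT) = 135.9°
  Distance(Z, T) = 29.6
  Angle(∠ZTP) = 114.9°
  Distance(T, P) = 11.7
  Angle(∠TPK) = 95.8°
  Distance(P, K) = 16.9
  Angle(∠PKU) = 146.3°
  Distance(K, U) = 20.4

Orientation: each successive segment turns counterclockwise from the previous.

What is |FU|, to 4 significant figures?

13.15

∠TPK = 95.8° gives PK at -61.10° from the x-axis; with |PK| = 16.9, K = (-24.90, 18.76). ∠PKU = 146.3° gives KU at -27.40° from the x-axis; with |KU| = 20.4, U = (-6.791, 9.376). Then |FU| = |U − F| = 13.15.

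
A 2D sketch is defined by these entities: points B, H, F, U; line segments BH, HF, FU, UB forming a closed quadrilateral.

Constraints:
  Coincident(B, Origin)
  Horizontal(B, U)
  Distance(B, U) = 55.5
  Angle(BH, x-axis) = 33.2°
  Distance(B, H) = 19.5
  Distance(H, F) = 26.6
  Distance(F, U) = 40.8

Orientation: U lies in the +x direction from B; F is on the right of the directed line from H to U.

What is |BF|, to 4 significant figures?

23.94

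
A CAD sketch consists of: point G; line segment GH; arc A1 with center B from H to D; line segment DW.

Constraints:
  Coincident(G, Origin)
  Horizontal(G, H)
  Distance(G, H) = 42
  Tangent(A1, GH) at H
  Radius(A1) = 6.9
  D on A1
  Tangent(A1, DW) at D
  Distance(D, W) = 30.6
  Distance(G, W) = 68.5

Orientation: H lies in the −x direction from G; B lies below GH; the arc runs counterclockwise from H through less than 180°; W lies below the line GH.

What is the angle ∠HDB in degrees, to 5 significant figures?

56.611°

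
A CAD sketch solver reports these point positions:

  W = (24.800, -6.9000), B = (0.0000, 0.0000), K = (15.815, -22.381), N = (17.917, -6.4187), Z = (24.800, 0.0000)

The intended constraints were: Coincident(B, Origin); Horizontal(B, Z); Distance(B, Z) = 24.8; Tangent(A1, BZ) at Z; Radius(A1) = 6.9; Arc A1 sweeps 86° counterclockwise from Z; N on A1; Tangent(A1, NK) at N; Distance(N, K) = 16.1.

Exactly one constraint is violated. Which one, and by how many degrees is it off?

Tangent(A1, NK) at N — off by 3.50°.

B = (0.00, 0.00) ✓; B.y = 0.00, Z.y = 0.00 ✓; |BZ| = 24.80 ✓; ∠(WZ, ZB) = 90.00° ✓; |WZ| = 6.900 ✓; bearing(W→N) − bearing(W→Z) = 86.00° ✓; |WN| = 6.900 ✓; ∠(WN, NK) = 93.50° ✗; |NK| = 16.10 ✓.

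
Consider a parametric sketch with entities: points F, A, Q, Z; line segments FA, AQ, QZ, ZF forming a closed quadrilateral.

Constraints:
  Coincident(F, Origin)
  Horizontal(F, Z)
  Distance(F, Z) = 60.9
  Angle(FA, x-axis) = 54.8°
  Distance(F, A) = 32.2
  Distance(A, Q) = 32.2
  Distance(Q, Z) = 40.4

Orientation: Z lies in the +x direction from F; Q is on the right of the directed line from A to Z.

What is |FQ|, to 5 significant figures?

21.708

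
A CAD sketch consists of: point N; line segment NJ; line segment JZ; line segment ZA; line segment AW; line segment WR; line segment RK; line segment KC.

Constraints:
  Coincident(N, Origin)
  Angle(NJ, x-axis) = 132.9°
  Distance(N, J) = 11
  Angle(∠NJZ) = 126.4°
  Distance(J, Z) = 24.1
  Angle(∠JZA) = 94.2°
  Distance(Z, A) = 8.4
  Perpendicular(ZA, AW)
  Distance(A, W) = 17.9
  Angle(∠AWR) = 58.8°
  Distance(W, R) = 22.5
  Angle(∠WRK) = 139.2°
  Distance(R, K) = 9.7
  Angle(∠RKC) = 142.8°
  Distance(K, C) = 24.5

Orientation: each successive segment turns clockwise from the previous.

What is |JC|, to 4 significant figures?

50.31

∠WRK = 139.2° gives RK at 101.5° from the x-axis; with |RK| = 9.7, K = (-16.43, 36.27). ∠RKC = 142.8° gives KC at 64.30° from the x-axis; with |KC| = 24.5, C = (-5.805, 58.34). Then |JC| = |C − J| = 50.31.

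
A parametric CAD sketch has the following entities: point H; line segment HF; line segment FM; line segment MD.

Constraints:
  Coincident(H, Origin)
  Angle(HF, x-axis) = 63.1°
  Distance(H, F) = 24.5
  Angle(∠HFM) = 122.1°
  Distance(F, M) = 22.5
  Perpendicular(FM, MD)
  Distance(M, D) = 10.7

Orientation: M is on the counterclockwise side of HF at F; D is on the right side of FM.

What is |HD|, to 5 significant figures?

47.445

H is at the origin; HF runs at 63.1° with length 24.5, so F = 24.5·(cos 63.1°, sin 63.1°) = (11.085, 21.849). ∠HFM = 122.1°, so FM runs at 63.1° + (180° − 122.1°) = 121.00° from the x-axis; with |FM| = 22.5, M = F + 22.5·(cos 121.00°, sin 121.00°) = (-0.50371, 41.135). The perpendicularity gives MD at right angles to FM; with |MD| = 10.7 on the right of FM, D = M + 10.7·(0.85717, 0.51504) = (8.6680, 46.646). Then |HD| = |D − H| = 47.445.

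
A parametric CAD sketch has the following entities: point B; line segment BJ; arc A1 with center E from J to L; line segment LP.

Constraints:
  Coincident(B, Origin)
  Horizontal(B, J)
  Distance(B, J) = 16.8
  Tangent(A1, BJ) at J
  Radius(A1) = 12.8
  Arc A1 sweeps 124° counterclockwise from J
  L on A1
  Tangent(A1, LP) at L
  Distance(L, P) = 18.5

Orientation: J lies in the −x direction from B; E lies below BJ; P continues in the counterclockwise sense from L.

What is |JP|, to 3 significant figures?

35.3

B is at the origin; BJ is horizontal with |BJ| = 16.8 and J on the −x side, so J = (-16.8, 0.00). Tangency of A1 to BJ means the radius EJ is perpendicular to BJ, so E = J + (0, -12.8) = (-16.8, -12.8). On A1, J sits at bearing 90° from E; a 124° counterclockwise sweep puts L at bearing 214°, so L = E + 12.8·(cos 214°, sin 214°) = (-27.4, -20.0). The tangent condition forces EL to be normal to LP, so LP runs along (−sin 214°, cos 214°); with |LP| = 18.5, P = (-17.1, -35.3). Then |JP| = |P − J| = 35.3.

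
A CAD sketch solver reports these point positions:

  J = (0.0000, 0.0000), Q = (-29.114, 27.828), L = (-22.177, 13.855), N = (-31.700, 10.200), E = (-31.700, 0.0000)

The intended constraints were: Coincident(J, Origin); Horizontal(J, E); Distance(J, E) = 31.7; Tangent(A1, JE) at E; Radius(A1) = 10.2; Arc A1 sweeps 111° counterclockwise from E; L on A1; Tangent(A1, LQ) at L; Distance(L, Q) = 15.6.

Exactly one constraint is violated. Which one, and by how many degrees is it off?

Tangent(A1, LQ) at L — off by 5.41°.

J = (0.00, 0.00) ✓; J.y = 0.00, E.y = 0.00 ✓; |JE| = 31.70 ✓; ∠(NE, EJ) = 90.00° ✓; |NE| = 10.20 ✓; bearing(N→L) − bearing(N→E) = 111.0° ✓; |NL| = 10.20 ✓; ∠(NL, LQ) = 84.59° ✗; |LQ| = 15.60 ✓.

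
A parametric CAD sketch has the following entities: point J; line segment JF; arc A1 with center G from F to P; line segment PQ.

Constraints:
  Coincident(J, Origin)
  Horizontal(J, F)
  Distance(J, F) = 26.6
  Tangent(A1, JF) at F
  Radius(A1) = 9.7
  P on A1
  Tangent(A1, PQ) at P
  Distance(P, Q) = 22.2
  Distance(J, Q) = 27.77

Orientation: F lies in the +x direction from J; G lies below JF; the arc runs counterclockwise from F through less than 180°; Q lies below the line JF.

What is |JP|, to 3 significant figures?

18.6

J is at the origin; JF is horizontal with |JF| = 26.6 and F on the +x side, so F = (26.6, 0.00). Since A1 is tangent to JF there, GF ⟂ JF, so G = F + (0, -9.7) = (26.6, -9.70). Since GP ⟂ PQ (tangency), |GQ| = √(9.7² + 22.2²) = 24.2 regardless of where P sits on A1. So Q lies on both circle(J, 27.77) and circle(G, 24.2); the below-JF intersection is Q = (8.94, -26.3). P is the foot of the tangent from Q: P = (17.7, -5.88).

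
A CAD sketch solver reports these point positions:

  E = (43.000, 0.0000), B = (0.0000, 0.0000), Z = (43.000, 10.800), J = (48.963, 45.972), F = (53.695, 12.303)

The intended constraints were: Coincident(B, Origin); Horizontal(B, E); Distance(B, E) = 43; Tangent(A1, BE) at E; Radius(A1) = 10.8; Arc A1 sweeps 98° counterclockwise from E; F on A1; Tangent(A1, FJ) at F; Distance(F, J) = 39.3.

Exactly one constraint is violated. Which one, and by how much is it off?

Distance(F, J) = 39.3 — off by 5.30.

B = (0.00, 0.00) ✓; B.y = 0.00, E.y = 0.00 ✓; |BE| = 43.00 ✓; ∠(ZE, EB) = 90.00° ✓; |ZE| = 10.80 ✓; bearing(Z→F) − bearing(Z→E) = 98.00° ✓; |ZF| = 10.80 ✓; ∠(ZF, FJ) = 90.00° ✓; |FJ| = 34.00 ✗.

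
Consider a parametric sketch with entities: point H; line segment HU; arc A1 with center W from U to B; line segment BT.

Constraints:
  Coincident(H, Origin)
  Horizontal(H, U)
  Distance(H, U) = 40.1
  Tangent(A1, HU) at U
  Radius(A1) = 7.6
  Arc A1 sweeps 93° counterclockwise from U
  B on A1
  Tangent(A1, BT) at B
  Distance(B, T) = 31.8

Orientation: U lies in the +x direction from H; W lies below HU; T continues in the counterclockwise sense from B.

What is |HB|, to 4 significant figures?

33.48

H is at the origin; H and U share the same y with |HU| = 40.1 and U on the +x side, so U = (40.10, 0.000). Tangency of A1 to HU means the radius WU is perpendicular to HU, so W = U + (0, -7.6) = (40.10, -7.600). On A1, U sits at bearing 90° from W; a 93° counterclockwise sweep puts B at bearing 183°, so B = W + 7.6·(cos 183°, sin 183°) = (32.51, -7.998). Then |HB| = |B − H| = 33.48.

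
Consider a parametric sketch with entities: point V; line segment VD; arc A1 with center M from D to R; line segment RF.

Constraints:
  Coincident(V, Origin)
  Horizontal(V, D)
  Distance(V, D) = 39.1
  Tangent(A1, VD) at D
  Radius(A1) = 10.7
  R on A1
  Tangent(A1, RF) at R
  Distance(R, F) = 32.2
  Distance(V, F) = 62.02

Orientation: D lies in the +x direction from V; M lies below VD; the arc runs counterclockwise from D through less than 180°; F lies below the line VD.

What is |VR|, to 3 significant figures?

33.2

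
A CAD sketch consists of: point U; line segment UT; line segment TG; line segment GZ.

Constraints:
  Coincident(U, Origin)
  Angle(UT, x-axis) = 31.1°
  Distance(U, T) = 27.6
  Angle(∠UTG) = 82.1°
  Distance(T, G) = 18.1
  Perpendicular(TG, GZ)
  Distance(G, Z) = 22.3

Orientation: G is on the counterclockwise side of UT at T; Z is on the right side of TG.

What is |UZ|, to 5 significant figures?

51.659

U is at the origin; UT runs at 31.1° with length 27.6, so T = 27.6·(cos 31.1°, sin 31.1°) = (23.633, 14.256). ∠UTG = 82.1°, so TG runs at 31.1° + (180° − 82.1°) = 129.00° from the x-axis; with |TG| = 18.1, G = T + 18.1·(cos 129.00°, sin 129.00°) = (12.242, 28.323). The perpendicularity gives GZ at right angles to TG; with |GZ| = 22.3 on the right of TG, Z = G + 22.3·(0.77715, 0.62932) = (29.573, 42.357). Then |UZ| = |Z − U| = 51.659.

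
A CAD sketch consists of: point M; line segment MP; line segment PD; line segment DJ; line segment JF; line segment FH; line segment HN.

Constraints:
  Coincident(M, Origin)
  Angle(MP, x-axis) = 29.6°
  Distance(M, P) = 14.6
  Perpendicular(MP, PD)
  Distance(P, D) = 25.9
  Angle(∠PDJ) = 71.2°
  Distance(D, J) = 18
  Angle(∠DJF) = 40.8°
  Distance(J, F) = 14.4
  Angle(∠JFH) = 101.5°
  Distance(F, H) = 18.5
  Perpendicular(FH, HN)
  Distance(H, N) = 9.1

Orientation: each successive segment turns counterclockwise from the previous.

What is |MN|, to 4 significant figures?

37.67

∠JFH = 101.5° gives FH at 86.10° from the x-axis; with |FH| = 18.5, H = (3.483, 36.63). The perpendicularity gives HN at right angles to FH, so HN runs at 176.1°; with |HN| = 9.1, N = (-5.596, 37.25). Then |MN| = |N − M| = 37.67.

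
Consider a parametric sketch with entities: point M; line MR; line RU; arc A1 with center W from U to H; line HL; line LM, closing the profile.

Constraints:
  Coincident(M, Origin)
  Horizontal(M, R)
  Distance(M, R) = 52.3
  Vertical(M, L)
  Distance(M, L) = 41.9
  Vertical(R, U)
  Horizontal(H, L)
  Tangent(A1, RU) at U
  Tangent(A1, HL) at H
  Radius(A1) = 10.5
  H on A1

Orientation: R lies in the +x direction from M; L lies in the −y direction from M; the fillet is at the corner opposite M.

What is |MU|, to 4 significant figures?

61.00

The virtual corner opposite M is at (52.30, -41.90). The tangent condition forces WU to be normal to RU and the tangent condition forces WH to be normal to HL, with radius 10.5, so the center W sits 10.5 in from both sides at W = (41.80, -31.40). That places the tangent points at U = (52.30, -31.40) on RU and H = (41.80, -41.90) on HL. Then |MU| = |U − M| = 61.00.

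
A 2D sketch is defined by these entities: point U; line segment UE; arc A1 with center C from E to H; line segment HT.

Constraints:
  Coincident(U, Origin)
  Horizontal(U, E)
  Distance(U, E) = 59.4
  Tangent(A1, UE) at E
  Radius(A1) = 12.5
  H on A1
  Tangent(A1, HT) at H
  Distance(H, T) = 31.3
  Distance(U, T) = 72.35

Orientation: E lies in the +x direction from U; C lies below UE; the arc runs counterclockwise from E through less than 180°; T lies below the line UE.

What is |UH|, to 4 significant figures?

49.96

Checks: U.y = 0.00, E.y = 0.00 ✓; ∠(CE, EU) = 90.00° ✓; |CH| = 12.50 ✓; ∠(CH, HT) = 90.00° ✓; |HT| = 31.30 ✓; |UT| = 72.35 ✓.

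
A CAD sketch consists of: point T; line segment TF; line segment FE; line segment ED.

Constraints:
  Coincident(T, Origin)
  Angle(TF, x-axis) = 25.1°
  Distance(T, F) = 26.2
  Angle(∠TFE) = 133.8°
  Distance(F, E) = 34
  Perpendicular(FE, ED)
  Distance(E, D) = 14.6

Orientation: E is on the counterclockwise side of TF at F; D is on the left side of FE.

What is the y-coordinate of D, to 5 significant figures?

48.000

T is at the origin; TF runs at 25.1° with length 26.2, so F = 26.2·(cos 25.1°, sin 25.1°) = (23.726, 11.114). ∠TFE = 133.8°, so FE runs at 25.1° + (180° − 133.8°) = 71.300° from the x-axis; with |FE| = 34.0, E = F + 34.0·(cos 71.300°, sin 71.300°) = (34.627, 43.319). FE is perpendicular to ED; with |ED| = 14.6 on the left of FE, D = E + 14.6·(-0.94721, 0.32061) = (20.797, 48.000). So D.y = 48.000.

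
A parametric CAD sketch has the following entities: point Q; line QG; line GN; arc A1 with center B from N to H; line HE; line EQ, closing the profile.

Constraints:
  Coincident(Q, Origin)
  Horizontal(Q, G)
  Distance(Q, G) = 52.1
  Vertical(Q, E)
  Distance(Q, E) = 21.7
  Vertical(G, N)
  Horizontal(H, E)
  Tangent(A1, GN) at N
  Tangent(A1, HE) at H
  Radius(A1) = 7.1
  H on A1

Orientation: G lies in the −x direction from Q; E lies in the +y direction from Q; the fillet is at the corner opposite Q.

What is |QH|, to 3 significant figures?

50.0

Q is at the origin; QG is horizontal with |QG| = 52.1 and G on the −x side, so G = (-52.1, 0.00). Q and E share the same x with |QE| = 21.7 and E on the +y side, so E = (0.00, 21.7). The virtual corner opposite Q is at (-52.1, 21.7). Tangency of A1 to GN means the radius BN is perpendicular to GN and since A1 is tangent to HE there, BH ⟂ HE, with radius 7.1, so the center B sits 7.1 in from both sides at B = (-45.0, 14.6). That places the tangent points at N = (-52.1, 14.6) on GN and H = (-45.0, 21.7) on HE. Then |QH| = |H − Q| = 50.0.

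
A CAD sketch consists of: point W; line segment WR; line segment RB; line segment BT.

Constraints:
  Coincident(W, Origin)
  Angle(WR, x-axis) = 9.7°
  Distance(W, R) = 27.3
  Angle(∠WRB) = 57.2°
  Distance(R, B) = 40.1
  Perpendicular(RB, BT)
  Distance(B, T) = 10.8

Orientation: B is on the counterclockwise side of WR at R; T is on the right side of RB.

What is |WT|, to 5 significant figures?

42.185

W is at the origin; WR runs at 9.7° with length 27.3, so R = 27.3·(cos 9.7°, sin 9.7°) = (26.910, 4.5998). ∠WRB = 57.2°, so RB runs at 9.7° + (180° − 57.2°) = 132.50° from the x-axis; with |RB| = 40.1, B = R + 40.1·(cos 132.50°, sin 132.50°) = (-0.18146, 34.165). The perpendicularity gives BT at right angles to RB; with |BT| = 10.8 on the right of RB, T = B + 10.8·(0.73728, 0.67559) = (7.7811, 41.461). Then |WT| = |T − W| = 42.185.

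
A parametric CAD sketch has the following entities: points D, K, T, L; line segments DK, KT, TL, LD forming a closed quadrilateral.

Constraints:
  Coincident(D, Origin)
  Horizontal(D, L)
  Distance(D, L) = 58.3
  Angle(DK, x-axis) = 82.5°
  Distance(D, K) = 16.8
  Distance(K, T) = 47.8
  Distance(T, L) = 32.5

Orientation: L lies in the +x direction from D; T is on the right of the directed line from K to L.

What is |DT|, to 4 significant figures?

38.43

Checks: |KT| = 47.80 ✓; |TL| = 32.50 ✓.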